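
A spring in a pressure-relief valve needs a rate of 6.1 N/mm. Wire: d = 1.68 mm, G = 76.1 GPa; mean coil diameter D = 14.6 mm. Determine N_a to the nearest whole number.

4

N_a = Gd⁴/(8D³k) = (76.1×10³ × 1.68⁴)/(8 × 14.6³ × 6.1)
    = 606208 / 151872 = 3.992 → 4 coils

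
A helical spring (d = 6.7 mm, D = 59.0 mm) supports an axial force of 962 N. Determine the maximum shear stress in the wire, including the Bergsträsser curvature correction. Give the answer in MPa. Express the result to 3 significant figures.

555 MPa

Spring index C = D/d = 59.0/6.7 = 8.8060
K_B = (4C+2)/(4C−3) = 37.224/32.224 = 1.1552
τ₀ = 8FD/(πd³) = 8·962·59.0/(π·6.7³) = 454064/944.87 = 480.55 MPa
τ_max = K·τ₀ = 1.1552 × 480.55 = 555.12 MPa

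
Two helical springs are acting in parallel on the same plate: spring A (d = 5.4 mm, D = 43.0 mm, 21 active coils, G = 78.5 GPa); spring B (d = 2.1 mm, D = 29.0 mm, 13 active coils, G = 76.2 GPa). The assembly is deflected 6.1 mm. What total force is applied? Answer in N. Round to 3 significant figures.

k_A = Gd⁴/(8D³N_a) = (78.5×10³)(5.4⁴)/(8·43.0³·21) = 4.9972 N/mm
k_B = Gd⁴/(8D³N_a) = (76.2×10³)(2.1⁴)/(8·29.0³·13) = 0.58426 N/mm
Parallel: k_eq = 4.9972 + 0.58426 = 5.5815 N/mm
F = k_eq·δ = 5.5815·6.1 = 34.047 N

34.0 N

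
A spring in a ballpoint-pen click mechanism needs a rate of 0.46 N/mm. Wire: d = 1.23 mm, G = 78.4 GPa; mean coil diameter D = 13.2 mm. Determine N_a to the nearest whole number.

N_a = Gd⁴/(8D³k) = (78.4×10³ × 1.23⁴)/(8 × 13.2³ × 0.46)
    = 179447 / 8463.88 = 21.2 → 21 coils

21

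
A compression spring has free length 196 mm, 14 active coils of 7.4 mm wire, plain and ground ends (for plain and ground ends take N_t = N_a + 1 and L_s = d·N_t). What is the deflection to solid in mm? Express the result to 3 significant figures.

85.0 mm

N_t = 15; L_s = 7.4·15 = 111 mm
δ_solid = L₀ − L_s = 196 − 111 = 85 mm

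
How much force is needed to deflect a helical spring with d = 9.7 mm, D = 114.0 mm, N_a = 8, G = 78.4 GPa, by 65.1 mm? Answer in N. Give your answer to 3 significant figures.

k = Gd⁴/(8D³N_a) = (78.4×10³)(9.7⁴)/(8·114.0³·8) = 7.32 N/mm
F = k·δ = 7.32 × 65.1 = 476.53 N

477 N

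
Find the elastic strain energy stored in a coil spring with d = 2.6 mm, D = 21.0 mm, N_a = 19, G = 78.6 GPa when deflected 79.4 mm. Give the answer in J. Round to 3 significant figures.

8.04 J

k = Gd⁴/(8D³N_a) = (78.6×10³)(2.6⁴)/(8·21.0³·19) = 2.5516 N/mm
U = ½kδ² = 0.5 × 2.5516 × 79.4² = 8043.1 N·mm = 8.0431 J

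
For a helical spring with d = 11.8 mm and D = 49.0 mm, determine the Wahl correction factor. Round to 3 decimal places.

1.386

C = D/d = 49.0/11.8 = 4.1525
K_W = (4C−1)/(4C−4) + 0.615/C = 15.610/12.610 + 0.1481 = 1.3860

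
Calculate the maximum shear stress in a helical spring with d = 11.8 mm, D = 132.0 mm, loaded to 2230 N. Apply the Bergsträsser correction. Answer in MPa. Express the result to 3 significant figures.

Spring index C = D/d = 132.0/11.8 = 11.1864
K_B = (4C+2)/(4C−3) = 46.746/41.746 = 1.1198
τ₀ = 8FD/(πd³) = 8·2230·132.0/(π·11.8³) = 2.35488e+06/5161.7 = 456.22 MPa
τ_max = K·τ₀ = 1.1198 × 456.22 = 510.86 MPa

511 MPa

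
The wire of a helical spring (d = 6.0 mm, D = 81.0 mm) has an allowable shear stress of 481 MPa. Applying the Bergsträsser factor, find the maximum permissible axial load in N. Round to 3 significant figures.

459 N

C = D/d = 81.0/6.0 = 13.5000
K_B = (4C+2)/(4C−3) = 56.000/51.000 = 1.0980
τ_max = K·8FD/(πd³) → F_max = τ_allow·πd³/(8DK)
F_max = 481·π·6.0³/(8·81.0·1.0980) = 3.264e+05/711.53 = 458.73 N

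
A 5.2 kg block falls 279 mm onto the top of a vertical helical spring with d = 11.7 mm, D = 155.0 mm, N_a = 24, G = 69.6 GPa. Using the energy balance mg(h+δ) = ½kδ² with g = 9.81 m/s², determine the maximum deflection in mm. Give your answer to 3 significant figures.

k = Gd⁴/(8D³N_a) = (69.6×10³)(11.7⁴)/(8·155.0³·24) = 1.8241 N/mm
W = mg = 5.2 × 9.81 = 51.012 N
½kδ² − Wδ − Wh = 0 → δ = (W + √(W² + 2kWh))/k
δ = (51.012 + √(2602.2 + 51923.4))/1.8241 = (51.012 + 233.51)/1.8241 = 155.98 mm

156 mm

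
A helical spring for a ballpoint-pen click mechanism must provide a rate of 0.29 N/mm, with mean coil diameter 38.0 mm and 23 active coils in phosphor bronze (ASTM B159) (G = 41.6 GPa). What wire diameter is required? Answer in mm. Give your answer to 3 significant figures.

d = (8D³N_a·k / G)^(1/4) = (8·38.0³·23·0.29 / (41.6×10³))^0.25
  = (70.384)^0.25 = 2.8965 mm

2.90 mm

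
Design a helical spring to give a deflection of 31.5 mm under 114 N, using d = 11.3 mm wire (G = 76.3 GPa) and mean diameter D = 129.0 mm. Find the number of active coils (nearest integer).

Required rate k = F/δ = 114/31.5 = 3.619 N/mm
N_a = Gd⁴/(8D³k) = (76.3×10³ × 11.3⁴)/(8 × 129.0³ × 3.619)
    = 1.24405e+09 / 6.21518e+07 = 20.02 → 20 coils

20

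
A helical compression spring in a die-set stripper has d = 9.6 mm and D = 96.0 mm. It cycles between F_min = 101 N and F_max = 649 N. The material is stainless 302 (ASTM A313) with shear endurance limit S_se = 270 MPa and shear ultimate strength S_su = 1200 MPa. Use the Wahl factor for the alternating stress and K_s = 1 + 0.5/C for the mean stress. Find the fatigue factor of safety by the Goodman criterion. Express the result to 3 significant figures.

C = D/d = 96.0/9.6 = 10.0000; K_W = (4C−1)/(4C−4)+0.615/C = 1.1448; K_s = 1+0.5/C = 1.0500
F_a = (F_max−F_min)/2 = 274 N; F_m = (F_max+F_min)/2 = 375 N
τ_a = K_W·8F_aD/(πd³) = 1.1448 × 75.709 = 86.674 MPa
τ_m = K_s·8F_mD/(πd³) = 1.0500 × 103.62 = 108.8 MPa
Goodman: 1/n_f = τ_a/S_se + τ_m/S_su = 86.674/270 + 108.8/1200 = 0.32102 + 0.09066 = 0.41168
n_f = 1/0.41168 = 2.429

2.43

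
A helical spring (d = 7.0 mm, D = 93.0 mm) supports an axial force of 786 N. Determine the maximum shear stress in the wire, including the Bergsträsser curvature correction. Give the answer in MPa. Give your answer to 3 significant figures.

597 MPa

Spring index C = D/d = 93.0/7.0 = 13.2857
K_B = (4C+2)/(4C−3) = 55.143/50.143 = 1.0997
τ₀ = 8FD/(πd³) = 8·786·93.0/(π·7.0³) = 584784/1077.6 = 542.69 MPa
τ_max = K·τ₀ = 1.0997 × 542.69 = 596.8 MPa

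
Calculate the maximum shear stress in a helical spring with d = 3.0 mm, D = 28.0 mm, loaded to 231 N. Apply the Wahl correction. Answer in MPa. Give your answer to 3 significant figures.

Spring index C = D/d = 28.0/3.0 = 9.3333
K_W = (4C−1)/(4C−4) + 0.615/C = 36.333/33.333 + 0.0659 = 1.1559
τ₀ = 8FD/(πd³) = 8·231·28.0/(π·3.0³) = 51744/84.823 = 610.02 MPa
τ_max = K·τ₀ = 1.1559 × 610.02 = 705.12 MPa

705 MPa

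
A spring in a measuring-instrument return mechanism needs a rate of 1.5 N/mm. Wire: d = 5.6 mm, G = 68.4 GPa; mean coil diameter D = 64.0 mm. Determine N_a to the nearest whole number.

N_a = Gd⁴/(8D³k) = (68.4×10³ × 5.6⁴)/(8 × 64.0³ × 1.5)
    = 6.7268e+07 / 3.14573e+06 = 21.38 → 21 coils

21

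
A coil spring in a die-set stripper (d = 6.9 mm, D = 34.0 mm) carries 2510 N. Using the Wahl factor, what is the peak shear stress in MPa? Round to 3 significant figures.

870 MPa

Spring index C = D/d = 34.0/6.9 = 4.9275
K_W = (4C−1)/(4C−4) + 0.615/C = 18.710/15.710 + 0.1248 = 1.3158
τ₀ = 8FD/(πd³) = 8·2510·34.0/(π·6.9³) = 682720/1032 = 661.52 MPa
τ_max = K·τ₀ = 1.3158 × 661.52 = 870.41 MPa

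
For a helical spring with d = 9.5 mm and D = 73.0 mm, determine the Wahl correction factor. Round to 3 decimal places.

C = D/d = 73.0/9.5 = 7.6842
K_W = (4C−1)/(4C−4) + 0.615/C = 29.737/26.737 + 0.0800 = 1.1922

1.192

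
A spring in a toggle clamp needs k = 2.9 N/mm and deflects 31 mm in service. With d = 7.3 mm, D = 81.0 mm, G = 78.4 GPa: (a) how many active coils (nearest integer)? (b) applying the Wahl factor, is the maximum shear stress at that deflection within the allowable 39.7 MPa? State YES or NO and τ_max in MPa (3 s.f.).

(a) 18 coils; (b) NO, τ_max = 54.0 MPa

N_a = Gd⁴/(8D³k) = (78.4×10³)(7.3⁴)/(8·81.0³·2.9) = 18.06 → N_a = 18
Actual rate k = Gd⁴/(8D³·18) = 2.9093 N/mm
Working load F = kδ = 2.9093·31 = 90.189 N
C = 81.0/7.3 = 11.0959; K_W = (4C−1)/(4C−4)+0.615/C = 1.1297
τ_max = K_W·8FD/(πd³) = 1.1297·47.82 = 54.023 MPa
τ_max > 39.7 MPa → exceeds allowable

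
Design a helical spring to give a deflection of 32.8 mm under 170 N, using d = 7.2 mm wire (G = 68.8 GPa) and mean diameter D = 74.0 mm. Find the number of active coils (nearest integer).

11

Required rate k = F/δ = 170/32.8 = 5.1829 N/mm
N_a = Gd⁴/(8D³k) = (68.8×10³ × 7.2⁴)/(8 × 74.0³ × 5.1829)
    = 1.84892e+08 / 1.6802e+07 = 11 → 11 coils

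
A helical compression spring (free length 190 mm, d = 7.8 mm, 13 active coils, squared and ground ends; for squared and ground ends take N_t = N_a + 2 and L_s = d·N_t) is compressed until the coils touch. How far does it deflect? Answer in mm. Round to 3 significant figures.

N_t = 15; L_s = 7.8·15 = 117 mm
δ_solid = L₀ − L_s = 190 − 117 = 73 mm

73.0 mm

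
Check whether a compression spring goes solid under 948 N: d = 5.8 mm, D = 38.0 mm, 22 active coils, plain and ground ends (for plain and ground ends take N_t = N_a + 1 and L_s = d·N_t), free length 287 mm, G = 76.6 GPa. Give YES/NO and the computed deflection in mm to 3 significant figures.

k = Gd⁴/(8D³N_a) = (76.6×10³)(5.8⁴)/(8·38.0³·22) = 8.9759 N/mm
N_t = 23; L_s = 5.8·23 = 133.4 mm; δ_solid = L₀ − L_s = 287 − 133.4 = 153.6 mm
δ = F/k = 948/8.9759 = 105.62 mm
δ < δ_solid → spring does not go solid

NO, δ = 106 mm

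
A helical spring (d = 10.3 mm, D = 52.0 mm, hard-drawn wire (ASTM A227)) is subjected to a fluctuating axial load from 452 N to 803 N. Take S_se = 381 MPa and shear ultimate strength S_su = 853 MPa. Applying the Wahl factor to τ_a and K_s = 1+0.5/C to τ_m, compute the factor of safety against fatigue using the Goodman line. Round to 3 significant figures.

5.85

C = D/d = 52.0/10.3 = 5.0485; K_W = (4C−1)/(4C−4)+0.615/C = 1.3071; K_s = 1+0.5/C = 1.0990
F_a = (F_max−F_min)/2 = 175.5 N; F_m = (F_max+F_min)/2 = 627.5 N
τ_a = K_W·8F_aD/(πd³) = 1.3071 × 21.267 = 27.798 MPa
τ_m = K_s·8F_mD/(πd³) = 1.0990 × 76.041 = 83.572 MPa
Goodman: 1/n_f = τ_a/S_se + τ_m/S_su = 27.798/381 + 83.572/853 = 0.07296 + 0.09797 = 0.17093
n_f = 1/0.17093 = 5.85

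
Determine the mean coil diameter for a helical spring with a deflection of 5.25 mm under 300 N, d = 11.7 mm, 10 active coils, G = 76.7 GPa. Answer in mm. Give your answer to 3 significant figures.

68.0 mm

Required rate k = F/δ = 300/5.25 = 57.143 N/mm
D = (Gd⁴/(8N_a·k))^(1/3) = (76.7×10³·11.7⁴/(8·10·57.143))^(1/3)
  = (314403)^(1/3) = 67.9979 mm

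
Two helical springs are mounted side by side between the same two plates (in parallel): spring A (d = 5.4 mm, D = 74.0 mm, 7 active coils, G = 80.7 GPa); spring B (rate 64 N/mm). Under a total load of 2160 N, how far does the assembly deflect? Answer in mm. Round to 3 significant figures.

k_A = Gd⁴/(8D³N_a) = (80.7×10³)(5.4⁴)/(8·74.0³·7) = 3.0239 N/mm
Parallel: k_eq = 3.0239 + 64 = 67.024 N/mm
δ = F/k_eq = 2160/67.024 = 32.227 mm

32.2 mm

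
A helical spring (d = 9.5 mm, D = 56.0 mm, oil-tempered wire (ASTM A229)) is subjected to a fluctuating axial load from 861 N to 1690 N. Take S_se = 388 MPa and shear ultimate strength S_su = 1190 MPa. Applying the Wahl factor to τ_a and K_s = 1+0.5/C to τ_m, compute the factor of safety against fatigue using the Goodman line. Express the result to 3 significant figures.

2.40

C = D/d = 56.0/9.5 = 5.8947; K_W = (4C−1)/(4C−4)+0.615/C = 1.2576; K_s = 1+0.5/C = 1.0848
F_a = (F_max−F_min)/2 = 414.5 N; F_m = (F_max+F_min)/2 = 1275.5 N
τ_a = K_W·8F_aD/(πd³) = 1.2576 × 68.942 = 86.698 MPa
τ_m = K_s·8F_mD/(πd³) = 1.0848 × 212.15 = 230.14 MPa
Goodman: 1/n_f = τ_a/S_se + τ_m/S_su = 86.698/388 + 230.14/1190 = 0.22345 + 0.19340 = 0.41685
n_f = 1/0.41685 = 2.399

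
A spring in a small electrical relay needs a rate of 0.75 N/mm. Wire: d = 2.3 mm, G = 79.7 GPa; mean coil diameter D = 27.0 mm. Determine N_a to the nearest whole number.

N_a = Gd⁴/(8D³k) = (79.7×10³ × 2.3⁴)/(8 × 27.0³ × 0.75)
    = 2.23033e+06 / 118098 = 18.89 → 19 coils

19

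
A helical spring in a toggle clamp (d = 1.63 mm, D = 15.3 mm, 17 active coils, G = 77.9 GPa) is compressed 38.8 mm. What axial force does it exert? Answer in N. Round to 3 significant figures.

43.8 N

k = Gd⁴/(8D³N_a) = (77.9×10³)(1.63⁴)/(8·15.3³·17) = 1.1289 N/mm
F = k·δ = 1.1289 × 38.8 = 43.803 N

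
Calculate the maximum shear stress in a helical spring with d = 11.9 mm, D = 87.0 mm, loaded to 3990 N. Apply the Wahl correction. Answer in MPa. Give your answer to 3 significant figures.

Spring index C = D/d = 87.0/11.9 = 7.3109
K_W = (4C−1)/(4C−4) + 0.615/C = 28.244/25.244 + 0.0841 = 1.2030
τ₀ = 8FD/(πd³) = 8·3990·87.0/(π·11.9³) = 2.77704e+06/5294.1 = 524.56 MPa
τ_max = K·τ₀ = 1.2030 × 524.56 = 631.02 MPa

631 MPa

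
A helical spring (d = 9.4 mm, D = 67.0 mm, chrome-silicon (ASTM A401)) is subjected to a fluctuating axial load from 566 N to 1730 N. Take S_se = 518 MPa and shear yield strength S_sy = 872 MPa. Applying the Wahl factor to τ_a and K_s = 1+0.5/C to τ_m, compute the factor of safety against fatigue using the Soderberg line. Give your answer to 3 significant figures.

1.76

C = D/d = 67.0/9.4 = 7.1277; K_W = (4C−1)/(4C−4)+0.615/C = 1.2087; K_s = 1+0.5/C = 1.0701
F_a = (F_max−F_min)/2 = 582 N; F_m = (F_max+F_min)/2 = 1148 N
τ_a = K_W·8F_aD/(πd³) = 1.2087 × 119.55 = 144.5 MPa
τ_m = K_s·8F_mD/(πd³) = 1.0701 × 235.82 = 252.36 MPa
Soderberg: 1/n_f = τ_a/S_se + τ_m/S_sy = 144.5/518 + 252.36/872 = 0.27896 + 0.28940 = 0.56836
n_f = 1/0.56836 = 1.759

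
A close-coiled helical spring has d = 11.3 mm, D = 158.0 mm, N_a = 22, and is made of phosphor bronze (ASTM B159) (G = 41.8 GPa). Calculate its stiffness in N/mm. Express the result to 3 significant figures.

k = Gd⁴/(8D³N_a) = (41.8×10³ × 11.3⁴) / (8 × 158.0³ × 22)
  = 6.81538e+08 / 6.94199e+08 = 0.98176 N/mm

0.982 N/mm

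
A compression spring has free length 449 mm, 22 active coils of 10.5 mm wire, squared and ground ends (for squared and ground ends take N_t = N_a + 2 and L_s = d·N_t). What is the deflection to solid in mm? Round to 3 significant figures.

197 mm

N_t = 24; L_s = 10.5·24 = 252 mm
δ_solid = L₀ − L_s = 449 − 252 = 197 mm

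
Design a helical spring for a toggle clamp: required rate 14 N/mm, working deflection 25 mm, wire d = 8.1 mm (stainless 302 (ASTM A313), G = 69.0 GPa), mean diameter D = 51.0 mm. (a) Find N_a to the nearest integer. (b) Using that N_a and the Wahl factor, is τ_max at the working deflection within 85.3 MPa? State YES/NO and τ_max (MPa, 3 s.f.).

(a) 20 coils; (b) NO, τ_max = 106 MPa

N_a = Gd⁴/(8D³k) = (69.0×10³)(8.1⁴)/(8·51.0³·14) = 19.99 → N_a = 20
Actual rate k = Gd⁴/(8D³·20) = 13.995 N/mm
Working load F = kδ = 13.995·25 = 349.86 N
C = 51.0/8.1 = 6.2963; K_W = (4C−1)/(4C−4)+0.615/C = 1.2393
τ_max = K_W·8FD/(πd³) = 1.2393·85.498 = 105.96 MPa
τ_max > 85.3 MPa → exceeds allowable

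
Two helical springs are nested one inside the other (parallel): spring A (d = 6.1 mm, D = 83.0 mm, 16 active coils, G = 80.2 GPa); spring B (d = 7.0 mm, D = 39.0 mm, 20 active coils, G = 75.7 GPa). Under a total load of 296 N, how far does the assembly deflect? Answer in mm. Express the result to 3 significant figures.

k_A = Gd⁴/(8D³N_a) = (80.2×10³)(6.1⁴)/(8·83.0³·16) = 1.5172 N/mm
k_B = Gd⁴/(8D³N_a) = (75.7×10³)(7.0⁴)/(8·39.0³·20) = 19.15 N/mm
Parallel: k_eq = 1.5172 + 19.15 = 20.667 N/mm
δ = F/k_eq = 296/20.667 = 14.322 mm

14.3 mm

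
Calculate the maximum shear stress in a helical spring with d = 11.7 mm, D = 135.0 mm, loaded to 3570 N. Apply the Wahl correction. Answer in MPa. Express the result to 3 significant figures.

Spring index C = D/d = 135.0/11.7 = 11.5385
K_W = (4C−1)/(4C−4) + 0.615/C = 45.154/42.154 + 0.0533 = 1.1245
τ₀ = 8FD/(πd³) = 8·3570·135.0/(π·11.7³) = 3.8556e+06/5031.6 = 766.27 MPa
τ_max = K·τ₀ = 1.1245 × 766.27 = 861.65 MPa

862 MPa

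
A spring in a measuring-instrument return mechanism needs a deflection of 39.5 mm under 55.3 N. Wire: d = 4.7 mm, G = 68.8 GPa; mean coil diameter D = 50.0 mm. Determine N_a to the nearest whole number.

24

Required rate k = F/δ = 55.3/39.5 = 1.4 N/mm
N_a = Gd⁴/(8D³k) = (68.8×10³ × 4.7⁴)/(8 × 50.0³ × 1.4)
    = 3.35722e+07 / 1.4e+06 = 23.98 → 24 coils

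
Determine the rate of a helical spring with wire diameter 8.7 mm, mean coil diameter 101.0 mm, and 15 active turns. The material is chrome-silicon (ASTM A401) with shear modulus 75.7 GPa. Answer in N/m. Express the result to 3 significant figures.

k = Gd⁴/(8D³N_a) = (75.7×10³ × 8.7⁴) / (8 × 101.0³ × 15)
  = 4.33683e+08 / 1.23636e+08 = 3.5077 N/mm = 3507.7 N/m

3510 N/m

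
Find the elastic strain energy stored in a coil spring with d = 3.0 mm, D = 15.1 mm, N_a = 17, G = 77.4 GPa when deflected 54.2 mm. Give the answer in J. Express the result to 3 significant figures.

k = Gd⁴/(8D³N_a) = (77.4×10³)(3.0⁴)/(8·15.1³·17) = 13.389 N/mm
U = ½kδ² = 0.5 × 13.389 × 54.2² = 19666 N·mm = 19.666 J

19.7 J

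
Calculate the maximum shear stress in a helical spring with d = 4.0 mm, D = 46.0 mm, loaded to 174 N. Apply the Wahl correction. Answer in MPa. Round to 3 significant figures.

Spring index C = D/d = 46.0/4.0 = 11.5000
K_W = (4C−1)/(4C−4) + 0.615/C = 45.000/42.000 + 0.0535 = 1.1249
τ₀ = 8FD/(πd³) = 8·174·46.0/(π·4.0³) = 64032/201.06 = 318.47 MPa
τ_max = K·τ₀ = 1.1249 × 318.47 = 358.25 MPa

358 MPa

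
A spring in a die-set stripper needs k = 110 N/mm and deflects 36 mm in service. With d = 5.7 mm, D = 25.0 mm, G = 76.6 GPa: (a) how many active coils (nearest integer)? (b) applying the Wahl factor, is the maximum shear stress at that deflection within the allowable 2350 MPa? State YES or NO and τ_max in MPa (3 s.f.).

N_a = Gd⁴/(8D³k) = (76.6×10³)(5.7⁴)/(8·25.0³·110) = 5.881 → N_a = 6
Actual rate k = Gd⁴/(8D³·6) = 107.81 N/mm
Working load F = kδ = 107.81·36 = 3881.2 N
C = 25.0/5.7 = 4.3860; K_W = (4C−1)/(4C−4)+0.615/C = 1.3617
τ_max = K_W·8FD/(πd³) = 1.3617·1334.2 = 1816.8 MPa
τ_max ≤ 2350 MPa → acceptable

(a) 6 coils; (b) YES, τ_max = 1820 MPa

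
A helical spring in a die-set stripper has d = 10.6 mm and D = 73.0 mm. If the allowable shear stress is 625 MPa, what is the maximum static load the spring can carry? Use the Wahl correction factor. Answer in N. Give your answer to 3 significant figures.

C = D/d = 73.0/10.6 = 6.8868
K_W = (4C−1)/(4C−4) + 0.615/C = 26.547/23.547 + 0.0893 = 1.2167
τ_max = K·8FD/(πd³) → F_max = τ_allow·πd³/(8DK)
F_max = 625·π·10.6³/(8·73.0·1.2167) = 2.3386e+06/710.56 = 3291.2 N

3290 N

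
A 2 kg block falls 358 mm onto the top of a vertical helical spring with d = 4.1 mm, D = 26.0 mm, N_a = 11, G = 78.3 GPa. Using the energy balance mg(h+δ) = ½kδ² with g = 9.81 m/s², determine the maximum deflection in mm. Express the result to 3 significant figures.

32.7 mm

k = Gd⁴/(8D³N_a) = (78.3×10³)(4.1⁴)/(8·26.0³·11) = 14.305 N/mm
W = mg = 2 × 9.81 = 19.62 N
½kδ² − Wδ − Wh = 0 → δ = (W + √(W² + 2kWh))/k
δ = (19.62 + √(384.94 + 200959))/14.305 = (19.62 + 448.71)/14.305 = 32.739 mm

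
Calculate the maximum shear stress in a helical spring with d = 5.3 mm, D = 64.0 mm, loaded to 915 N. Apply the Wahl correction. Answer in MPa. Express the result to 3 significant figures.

Spring index C = D/d = 64.0/5.3 = 12.0755
K_W = (4C−1)/(4C−4) + 0.615/C = 47.302/44.302 + 0.0509 = 1.1186
τ₀ = 8FD/(πd³) = 8·915·64.0/(π·5.3³) = 468480/467.71 = 1001.6 MPa
τ_max = K·τ₀ = 1.1186 × 1001.6 = 1120.5 MPa

1120 MPa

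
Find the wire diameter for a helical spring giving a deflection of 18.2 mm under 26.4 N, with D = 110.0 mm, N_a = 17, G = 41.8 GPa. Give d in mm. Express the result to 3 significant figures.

8.90 mm

Required rate k = F/δ = 26.4/18.2 = 1.4505 N/mm
d = (8D³N_a·k / G)^(1/4) = (8·110.0³·17·1.4505 / (41.8×10³))^0.25
  = (6281.6)^0.25 = 8.9026 mm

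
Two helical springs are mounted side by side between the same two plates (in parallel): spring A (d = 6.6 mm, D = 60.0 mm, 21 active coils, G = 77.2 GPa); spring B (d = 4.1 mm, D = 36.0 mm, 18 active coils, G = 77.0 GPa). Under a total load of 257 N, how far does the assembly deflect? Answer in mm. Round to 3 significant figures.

k_A = Gd⁴/(8D³N_a) = (77.2×10³)(6.6⁴)/(8·60.0³·21) = 4.0367 N/mm
k_B = Gd⁴/(8D³N_a) = (77.0×10³)(4.1⁴)/(8·36.0³·18) = 3.2386 N/mm
Parallel: k_eq = 4.0367 + 3.2386 = 7.2753 N/mm
δ = F/k_eq = 257/7.2753 = 35.325 mm

35.3 mm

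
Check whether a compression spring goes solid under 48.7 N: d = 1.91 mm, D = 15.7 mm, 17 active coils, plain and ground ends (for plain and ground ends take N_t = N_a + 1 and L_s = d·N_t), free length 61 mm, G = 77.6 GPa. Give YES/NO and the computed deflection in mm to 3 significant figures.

NO, δ = 24.8 mm

k = Gd⁴/(8D³N_a) = (77.6×10³)(1.91⁴)/(8·15.7³·17) = 1.9623 N/mm
N_t = 18; L_s = 1.91·18 = 34.38 mm; δ_solid = L₀ − L_s = 61 − 34.38 = 26.62 mm
δ = F/k = 48.7/1.9623 = 24.818 mm
δ < δ_solid → spring does not go solid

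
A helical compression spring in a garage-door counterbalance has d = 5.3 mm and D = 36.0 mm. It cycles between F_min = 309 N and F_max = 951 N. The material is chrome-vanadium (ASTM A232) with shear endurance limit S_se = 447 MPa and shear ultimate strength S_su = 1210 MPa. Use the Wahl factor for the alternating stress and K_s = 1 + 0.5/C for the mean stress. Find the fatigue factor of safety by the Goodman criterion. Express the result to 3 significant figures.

1.13

C = D/d = 36.0/5.3 = 6.7925; K_W = (4C−1)/(4C−4)+0.615/C = 1.2200; K_s = 1+0.5/C = 1.0736
F_a = (F_max−F_min)/2 = 321 N; F_m = (F_max+F_min)/2 = 630 N
τ_a = K_W·8F_aD/(πd³) = 1.2200 × 197.66 = 241.15 MPa
τ_m = K_s·8F_mD/(πd³) = 1.0736 × 387.93 = 416.49 MPa
Goodman: 1/n_f = τ_a/S_se + τ_m/S_su = 241.15/447 + 416.49/1210 = 0.53949 + 0.34421 = 0.88369
n_f = 1/0.88369 = 1.132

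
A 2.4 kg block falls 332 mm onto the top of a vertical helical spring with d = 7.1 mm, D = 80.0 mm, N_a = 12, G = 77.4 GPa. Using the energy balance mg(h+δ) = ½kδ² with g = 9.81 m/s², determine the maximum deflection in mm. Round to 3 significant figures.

k = Gd⁴/(8D³N_a) = (77.4×10³)(7.1⁴)/(8·80.0³·12) = 4.0016 N/mm
W = mg = 2.4 × 9.81 = 23.544 N
½kδ² − Wδ − Wh = 0 → δ = (W + √(W² + 2kWh))/k
δ = (23.544 + √(554.32 + 62557.8))/4.0016 = (23.544 + 251.22)/4.0016 = 68.664 mm

68.7 mm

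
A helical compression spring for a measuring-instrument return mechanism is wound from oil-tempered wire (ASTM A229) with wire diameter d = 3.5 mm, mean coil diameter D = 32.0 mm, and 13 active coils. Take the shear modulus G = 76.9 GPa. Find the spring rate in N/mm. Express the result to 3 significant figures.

k = Gd⁴/(8D³N_a) = (76.9×10³ × 3.5⁴) / (8 × 32.0³ × 13)
  = 1.15398e+07 / 3.40787e+06 = 3.3862 N/mm

3.39 N/mm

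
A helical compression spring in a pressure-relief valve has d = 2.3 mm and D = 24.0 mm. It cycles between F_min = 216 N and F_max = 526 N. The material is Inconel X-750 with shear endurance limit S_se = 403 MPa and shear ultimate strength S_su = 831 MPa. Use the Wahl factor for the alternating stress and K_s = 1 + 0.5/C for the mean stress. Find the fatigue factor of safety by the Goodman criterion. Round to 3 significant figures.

C = D/d = 24.0/2.3 = 10.4348; K_W = (4C−1)/(4C−4)+0.615/C = 1.1384; K_s = 1+0.5/C = 1.0479
F_a = (F_max−F_min)/2 = 155 N; F_m = (F_max+F_min)/2 = 371 N
τ_a = K_W·8F_aD/(πd³) = 1.1384 × 778.57 = 886.35 MPa
τ_m = K_s·8F_mD/(πd³) = 1.0479 × 1863.6 = 1952.8 MPa
Goodman: 1/n_f = τ_a/S_se + τ_m/S_su = 886.35/403 + 1952.8/831 = 2.19938 + 2.35000 = 4.5494
n_f = 1/4.5494 = 0.2198

0.220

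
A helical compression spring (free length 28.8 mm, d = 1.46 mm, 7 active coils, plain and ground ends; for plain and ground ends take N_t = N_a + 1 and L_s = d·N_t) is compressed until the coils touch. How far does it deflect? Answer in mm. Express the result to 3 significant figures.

17.1 mm

N_t = 8; L_s = 1.46·8 = 11.68 mm
δ_solid = L₀ − L_s = 28.8 − 11.68 = 17.12 mm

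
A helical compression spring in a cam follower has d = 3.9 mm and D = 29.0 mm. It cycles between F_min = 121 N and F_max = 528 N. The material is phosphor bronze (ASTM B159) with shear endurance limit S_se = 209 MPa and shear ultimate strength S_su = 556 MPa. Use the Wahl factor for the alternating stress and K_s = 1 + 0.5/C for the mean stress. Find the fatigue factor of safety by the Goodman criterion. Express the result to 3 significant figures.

0.449

C = D/d = 29.0/3.9 = 7.4359; K_W = (4C−1)/(4C−4)+0.615/C = 1.1992; K_s = 1+0.5/C = 1.0672
F_a = (F_max−F_min)/2 = 203.5 N; F_m = (F_max+F_min)/2 = 324.5 N
τ_a = K_W·8F_aD/(πd³) = 1.1992 × 253.34 = 303.82 MPa
τ_m = K_s·8F_mD/(πd³) = 1.0672 × 403.98 = 431.14 MPa
Goodman: 1/n_f = τ_a/S_se + τ_m/S_su = 303.82/209 + 431.14/556 = 1.45368 + 0.77544 = 2.2291
n_f = 1/2.2291 = 0.4486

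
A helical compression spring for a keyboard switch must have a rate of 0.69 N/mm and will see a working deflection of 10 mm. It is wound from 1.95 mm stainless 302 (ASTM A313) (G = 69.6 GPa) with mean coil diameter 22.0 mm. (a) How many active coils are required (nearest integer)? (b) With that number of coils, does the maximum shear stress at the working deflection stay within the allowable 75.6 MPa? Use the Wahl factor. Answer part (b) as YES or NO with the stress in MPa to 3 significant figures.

N_a = Gd⁴/(8D³k) = (69.6×10³)(1.95⁴)/(8·22.0³·0.69) = 17.12 → N_a = 17
Actual rate k = Gd⁴/(8D³·17) = 0.69493 N/mm
Working load F = kδ = 0.69493·10 = 6.9493 N
C = 22.0/1.95 = 11.2821; K_W = (4C−1)/(4C−4)+0.615/C = 1.1275
τ_max = K_W·8FD/(πd³) = 1.1275·52.505 = 59.197 MPa
τ_max ≤ 75.6 MPa → acceptable

(a) 17 coils; (b) YES, τ_max = 59.2 MPa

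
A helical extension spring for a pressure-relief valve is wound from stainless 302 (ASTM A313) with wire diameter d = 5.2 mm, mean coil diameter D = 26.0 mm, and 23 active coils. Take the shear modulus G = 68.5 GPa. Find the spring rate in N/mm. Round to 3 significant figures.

k = Gd⁴/(8D³N_a) = (68.5×10³ × 5.2⁴) / (8 × 26.0³ × 23)
  = 5.00846e+07 / 3.23398e+06 = 15.487 N/mm

15.5 N/mm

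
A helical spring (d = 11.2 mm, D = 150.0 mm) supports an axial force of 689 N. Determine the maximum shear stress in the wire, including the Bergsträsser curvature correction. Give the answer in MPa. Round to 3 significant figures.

206 MPa

Spring index C = D/d = 150.0/11.2 = 13.3929
K_B = (4C+2)/(4C−3) = 55.571/50.571 = 1.0989
τ₀ = 8FD/(πd³) = 8·689·150.0/(π·11.2³) = 826800/4413.7 = 187.33 MPa
τ_max = K·τ₀ = 1.0989 × 187.33 = 205.85 MPa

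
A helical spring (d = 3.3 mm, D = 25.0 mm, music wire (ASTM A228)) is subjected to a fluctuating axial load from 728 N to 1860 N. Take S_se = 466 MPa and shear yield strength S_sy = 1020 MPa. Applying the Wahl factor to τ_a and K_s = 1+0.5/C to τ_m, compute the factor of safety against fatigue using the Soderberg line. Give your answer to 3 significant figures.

C = D/d = 25.0/3.3 = 7.5758; K_W = (4C−1)/(4C−4)+0.615/C = 1.1952; K_s = 1+0.5/C = 1.0660
F_a = (F_max−F_min)/2 = 566 N; F_m = (F_max+F_min)/2 = 1294 N
τ_a = K_W·8F_aD/(πd³) = 1.1952 × 1002.7 = 1198.4 MPa
τ_m = K_s·8F_mD/(πd³) = 1.0660 × 2292.3 = 2443.6 MPa
Soderberg: 1/n_f = τ_a/S_se + τ_m/S_sy = 1198.4/466 + 2443.6/1020 = 2.57171 + 2.39568 = 4.9674
n_f = 1/4.9674 = 0.2013

0.201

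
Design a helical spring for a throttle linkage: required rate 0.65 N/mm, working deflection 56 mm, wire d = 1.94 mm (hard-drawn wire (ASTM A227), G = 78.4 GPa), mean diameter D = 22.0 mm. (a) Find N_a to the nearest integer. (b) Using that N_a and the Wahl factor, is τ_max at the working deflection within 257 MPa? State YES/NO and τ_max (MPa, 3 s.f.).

N_a = Gd⁴/(8D³k) = (78.4×10³)(1.94⁴)/(8·22.0³·0.65) = 20.06 → N_a = 20
Actual rate k = Gd⁴/(8D³·20) = 0.65183 N/mm
Working load F = kδ = 0.65183·56 = 36.503 N
C = 22.0/1.94 = 11.3402; K_W = (4C−1)/(4C−4)+0.615/C = 1.1268
τ_max = K_W·8FD/(πd³) = 1.1268·280.08 = 315.58 MPa
τ_max > 257 MPa → exceeds allowable

(a) 20 coils; (b) NO, τ_max = 316 MPa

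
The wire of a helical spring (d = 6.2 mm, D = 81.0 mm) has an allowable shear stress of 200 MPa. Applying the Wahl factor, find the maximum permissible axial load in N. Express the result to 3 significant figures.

208 N

C = D/d = 81.0/6.2 = 13.0645
K_W = (4C−1)/(4C−4) + 0.615/C = 51.258/48.258 + 0.0471 = 1.1092
τ_max = K·8FD/(πd³) → F_max = τ_allow·πd³/(8DK)
F_max = 200·π·6.2³/(8·81.0·1.1092) = 1.4975e+05/718.79 = 208.33 N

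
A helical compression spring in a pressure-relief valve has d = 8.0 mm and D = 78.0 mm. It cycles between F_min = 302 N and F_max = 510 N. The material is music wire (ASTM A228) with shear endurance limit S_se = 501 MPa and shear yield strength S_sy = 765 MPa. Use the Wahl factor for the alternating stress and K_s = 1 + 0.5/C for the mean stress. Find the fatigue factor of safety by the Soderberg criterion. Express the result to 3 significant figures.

C = D/d = 78.0/8.0 = 9.7500; K_W = (4C−1)/(4C−4)+0.615/C = 1.1488; K_s = 1+0.5/C = 1.0513
F_a = (F_max−F_min)/2 = 104 N; F_m = (F_max+F_min)/2 = 406 N
τ_a = K_W·8F_aD/(πd³) = 1.1488 × 40.346 = 46.349 MPa
τ_m = K_s·8F_mD/(πd³) = 1.0513 × 157.5 = 165.58 MPa
Soderberg: 1/n_f = τ_a/S_se + τ_m/S_sy = 46.349/501 + 165.58/765 = 0.09251 + 0.21645 = 0.30896
n_f = 1/0.30896 = 3.237

3.24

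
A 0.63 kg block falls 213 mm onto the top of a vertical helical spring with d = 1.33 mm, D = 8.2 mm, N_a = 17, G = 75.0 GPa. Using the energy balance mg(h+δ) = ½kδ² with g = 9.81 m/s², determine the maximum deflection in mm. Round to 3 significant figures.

31.0 mm

k = Gd⁴/(8D³N_a) = (75.0×10³)(1.33⁴)/(8·8.2³·17) = 3.1296 N/mm
W = mg = 0.63 × 9.81 = 6.1803 N
½kδ² − Wδ − Wh = 0 → δ = (W + √(W² + 2kWh))/k
δ = (6.1803 + √(38.196 + 8239.61))/3.1296 = (6.1803 + 90.982)/3.1296 = 31.046 mm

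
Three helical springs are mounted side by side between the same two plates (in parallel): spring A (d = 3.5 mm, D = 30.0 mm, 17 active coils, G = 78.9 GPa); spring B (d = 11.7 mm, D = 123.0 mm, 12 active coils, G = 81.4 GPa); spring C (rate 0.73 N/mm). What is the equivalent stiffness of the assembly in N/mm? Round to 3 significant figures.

k_A = Gd⁴/(8D³N_a) = (78.9×10³)(3.5⁴)/(8·30.0³·17) = 3.2244 N/mm
k_B = Gd⁴/(8D³N_a) = (81.4×10³)(11.7⁴)/(8·123.0³·12) = 8.5385 N/mm
Parallel: k_eq = 3.2244 + 8.5385 + 0.73 = 12.493 N/mm

12.5 N/mm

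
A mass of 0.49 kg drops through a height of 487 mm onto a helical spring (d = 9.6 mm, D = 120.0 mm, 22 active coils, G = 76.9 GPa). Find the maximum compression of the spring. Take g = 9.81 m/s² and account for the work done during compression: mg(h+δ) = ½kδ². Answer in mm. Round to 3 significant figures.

49.0 mm

k = Gd⁴/(8D³N_a) = (76.9×10³)(9.6⁴)/(8·120.0³·22) = 2.1476 N/mm
W = mg = 0.49 × 9.81 = 4.8069 N
½kδ² − Wδ − Wh = 0 → δ = (W + √(W² + 2kWh))/k
δ = (4.8069 + √(23.106 + 10054.9))/2.1476 = (4.8069 + 100.39)/2.1476 = 48.983 mm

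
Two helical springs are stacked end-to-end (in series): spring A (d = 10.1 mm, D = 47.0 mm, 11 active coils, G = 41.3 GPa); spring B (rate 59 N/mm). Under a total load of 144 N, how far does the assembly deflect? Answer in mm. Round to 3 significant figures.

k_A = Gd⁴/(8D³N_a) = (41.3×10³)(10.1⁴)/(8·47.0³·11) = 47.039 N/mm
Series: 1/k_eq = 1/47.039 + 1/59 = 0.038208; k_eq = 26.172 N/mm
δ = F/k_eq = 144/26.172 = 5.502 mm

5.50 mm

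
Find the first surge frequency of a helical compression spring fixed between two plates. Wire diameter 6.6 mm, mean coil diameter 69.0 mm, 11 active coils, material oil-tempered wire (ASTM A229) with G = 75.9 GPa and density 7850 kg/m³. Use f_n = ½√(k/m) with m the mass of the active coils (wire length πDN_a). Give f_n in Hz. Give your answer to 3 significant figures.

k = Gd⁴/(8D³N_a) = (75.9×10³)(6.6⁴)/(8·69.0³·11) = 4.9818 N/mm = 4981.8 N/m
Wire length L = πDN_a = π·69.0·11 = 2384.5 mm
m = ρ·(πd²/4)·L = 7850 × 34.212×10⁻⁶ m² × 2.3845 m = 0.64038 kg
f_n = ½√(k/m) = 0.5·√(4981.8/0.64038) = 0.5·√(7779.4) = 44.101 Hz

44.1 Hz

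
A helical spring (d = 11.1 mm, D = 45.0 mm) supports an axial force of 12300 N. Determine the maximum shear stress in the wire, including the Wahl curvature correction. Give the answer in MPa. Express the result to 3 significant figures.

Spring index C = D/d = 45.0/11.1 = 4.0541
K_W = (4C−1)/(4C−4) + 0.615/C = 15.216/12.216 + 0.1517 = 1.3973
τ₀ = 8FD/(πd³) = 8·12300·45.0/(π·11.1³) = 4.428e+06/4296.5 = 1030.6 MPa
τ_max = K·τ₀ = 1.3973 × 1030.6 = 1440 MPa

1440 MPa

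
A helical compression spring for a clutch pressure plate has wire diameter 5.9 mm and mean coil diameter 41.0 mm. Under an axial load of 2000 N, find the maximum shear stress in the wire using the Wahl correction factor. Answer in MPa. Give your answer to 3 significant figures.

1230 MPa

Spring index C = D/d = 41.0/5.9 = 6.9492
K_W = (4C−1)/(4C−4) + 0.615/C = 26.797/23.797 + 0.0885 = 1.2146
τ₀ = 8FD/(πd³) = 8·2000·41.0/(π·5.9³) = 656000/645.22 = 1016.7 MPa
τ_max = K·τ₀ = 1.2146 × 1016.7 = 1234.9 MPa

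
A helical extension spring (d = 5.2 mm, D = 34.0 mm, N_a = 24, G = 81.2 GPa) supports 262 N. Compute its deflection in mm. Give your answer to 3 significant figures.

33.3 mm

k = Gd⁴/(8D³N_a) = (81.2×10³)(5.2⁴)/(8·34.0³·24) = 7.8674 N/mm
δ = F/k = 262 / 7.8674 = 33.302 mm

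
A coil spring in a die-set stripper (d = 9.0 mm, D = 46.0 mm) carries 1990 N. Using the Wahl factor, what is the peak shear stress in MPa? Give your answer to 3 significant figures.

Spring index C = D/d = 46.0/9.0 = 5.1111
K_W = (4C−1)/(4C−4) + 0.615/C = 19.444/16.444 + 0.1203 = 1.3028
τ₀ = 8FD/(πd³) = 8·1990·46.0/(π·9.0³) = 732320/2290.2 = 319.76 MPa
τ_max = K·τ₀ = 1.3028 × 319.76 = 416.57 MPa

417 MPa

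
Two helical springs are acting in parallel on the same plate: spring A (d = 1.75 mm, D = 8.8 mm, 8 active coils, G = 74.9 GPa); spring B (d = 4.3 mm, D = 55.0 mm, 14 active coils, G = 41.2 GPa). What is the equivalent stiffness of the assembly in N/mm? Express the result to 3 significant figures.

k_A = Gd⁴/(8D³N_a) = (74.9×10³)(1.75⁴)/(8·8.8³·8) = 16.107 N/mm
k_B = Gd⁴/(8D³N_a) = (41.2×10³)(4.3⁴)/(8·55.0³·14) = 0.7559 N/mm
Parallel: k_eq = 16.107 + 0.7559 = 16.863 N/mm

16.9 N/mm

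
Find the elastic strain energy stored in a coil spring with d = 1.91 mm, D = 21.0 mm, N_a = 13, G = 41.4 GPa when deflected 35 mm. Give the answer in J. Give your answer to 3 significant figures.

k = Gd⁴/(8D³N_a) = (41.4×10³)(1.91⁴)/(8·21.0³·13) = 0.57206 N/mm
U = ½kδ² = 0.5 × 0.57206 × 35² = 350.39 N·mm = 0.35039 J

0.350 J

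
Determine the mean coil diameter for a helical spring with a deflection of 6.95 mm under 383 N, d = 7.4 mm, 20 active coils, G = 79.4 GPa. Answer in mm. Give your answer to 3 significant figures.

30.0 mm

Required rate k = F/δ = 383/6.95 = 55.108 N/mm
D = (Gd⁴/(8N_a·k))^(1/3) = (79.4×10³·7.4⁴/(8·20·55.108))^(1/3)
  = (27003.1)^(1/3) = 30.0011 mm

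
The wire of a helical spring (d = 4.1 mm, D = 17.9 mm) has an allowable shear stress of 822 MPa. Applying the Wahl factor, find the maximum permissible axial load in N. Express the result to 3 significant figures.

C = D/d = 17.9/4.1 = 4.3659
K_W = (4C−1)/(4C−4) + 0.615/C = 16.463/13.463 + 0.1409 = 1.3637
τ_max = K·8FD/(πd³) → F_max = τ_allow·πd³/(8DK)
F_max = 822·π·4.1³/(8·17.9·1.3637) = 1.7798e+05/195.28 = 911.41 N

911 N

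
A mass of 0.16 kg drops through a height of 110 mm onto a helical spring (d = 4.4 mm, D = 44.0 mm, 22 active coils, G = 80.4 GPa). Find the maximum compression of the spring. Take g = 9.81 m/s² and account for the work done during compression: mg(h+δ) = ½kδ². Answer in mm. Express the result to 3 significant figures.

k = Gd⁴/(8D³N_a) = (80.4×10³)(4.4⁴)/(8·44.0³·22) = 2.01 N/mm
W = mg = 0.16 × 9.81 = 1.5696 N
½kδ² − Wδ − Wh = 0 → δ = (W + √(W² + 2kWh))/k
δ = (1.5696 + √(2.4636 + 694.077))/2.01 = (1.5696 + 26.392)/2.01 = 13.911 mm

13.9 mm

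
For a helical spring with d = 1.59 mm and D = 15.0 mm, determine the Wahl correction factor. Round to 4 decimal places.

1.1541

C = D/d = 15.0/1.59 = 9.4340
K_W = (4C−1)/(4C−4) + 0.615/C = 36.736/33.736 + 0.0652 = 1.1541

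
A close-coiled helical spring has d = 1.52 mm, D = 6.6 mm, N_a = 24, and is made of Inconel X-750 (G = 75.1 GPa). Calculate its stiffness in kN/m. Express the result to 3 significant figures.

7.26 kN/m

k = Gd⁴/(8D³N_a) = (75.1×10³ × 1.52⁴) / (8 × 6.6³ × 24)
  = 400880 / 55199.2 = 7.2624 N/mm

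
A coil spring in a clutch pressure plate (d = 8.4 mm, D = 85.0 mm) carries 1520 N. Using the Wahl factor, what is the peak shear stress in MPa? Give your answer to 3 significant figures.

Spring index C = D/d = 85.0/8.4 = 10.1190
K_W = (4C−1)/(4C−4) + 0.615/C = 39.476/36.476 + 0.0608 = 1.1430
τ₀ = 8FD/(πd³) = 8·1520·85.0/(π·8.4³) = 1.0336e+06/1862 = 555.09 MPa
τ_max = K·τ₀ = 1.1430 × 555.09 = 634.48 MPa

634 MPa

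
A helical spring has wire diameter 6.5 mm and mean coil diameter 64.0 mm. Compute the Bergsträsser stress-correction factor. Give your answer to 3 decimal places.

1.137

C = D/d = 64.0/6.5 = 9.8462
K_B = (4C+2)/(4C−3) = 41.385/36.385 = 1.1374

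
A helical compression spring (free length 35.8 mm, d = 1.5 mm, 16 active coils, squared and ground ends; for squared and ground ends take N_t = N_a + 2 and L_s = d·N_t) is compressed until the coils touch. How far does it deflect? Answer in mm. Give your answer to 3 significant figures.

8.80 mm

N_t = 18; L_s = 1.5·18 = 27 mm
δ_solid = L₀ − L_s = 35.8 − 27 = 8.8 mm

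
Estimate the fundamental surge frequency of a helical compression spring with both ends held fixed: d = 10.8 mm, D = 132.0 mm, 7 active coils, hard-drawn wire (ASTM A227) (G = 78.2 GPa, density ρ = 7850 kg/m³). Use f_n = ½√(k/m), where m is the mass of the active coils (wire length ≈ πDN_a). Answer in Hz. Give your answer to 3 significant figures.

k = Gd⁴/(8D³N_a) = (78.2×10³)(10.8⁴)/(8·132.0³·7) = 8.2602 N/mm = 8260.2 N/m
Wire length L = πDN_a = π·132.0·7 = 2902.8 mm
m = ρ·(πd²/4)·L = 7850 × 91.609×10⁻⁶ m² × 2.9028 m = 2.0875 kg
f_n = ½√(k/m) = 0.5·√(8260.2/2.0875) = 0.5·√(3957) = 31.452 Hz

31.5 Hz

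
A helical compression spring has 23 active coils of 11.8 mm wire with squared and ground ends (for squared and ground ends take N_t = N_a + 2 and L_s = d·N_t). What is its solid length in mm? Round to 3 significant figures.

295 mm

squared and ground ends: N_t = N_a + 2 = 23 + 2 = 25
L_s = d·N_t = 11.8 × 25 = 295 mm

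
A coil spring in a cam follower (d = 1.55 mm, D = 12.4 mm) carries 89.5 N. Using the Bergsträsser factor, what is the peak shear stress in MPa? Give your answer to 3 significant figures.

Spring index C = D/d = 12.4/1.55 = 8.0000
K_B = (4C+2)/(4C−3) = 34.000/29.000 = 1.1724
τ₀ = 8FD/(πd³) = 8·89.5·12.4/(π·1.55³) = 8878.4/11.699 = 758.91 MPa
τ_max = K·τ₀ = 1.1724 × 758.91 = 889.76 MPa

890 MPa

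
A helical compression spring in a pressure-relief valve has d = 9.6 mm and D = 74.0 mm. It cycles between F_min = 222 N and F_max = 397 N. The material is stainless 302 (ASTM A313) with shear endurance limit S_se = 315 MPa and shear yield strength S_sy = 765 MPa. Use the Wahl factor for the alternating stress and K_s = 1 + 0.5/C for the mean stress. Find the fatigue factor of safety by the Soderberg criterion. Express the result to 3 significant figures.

C = D/d = 74.0/9.6 = 7.7083; K_W = (4C−1)/(4C−4)+0.615/C = 1.1916; K_s = 1+0.5/C = 1.0649
F_a = (F_max−F_min)/2 = 87.5 N; F_m = (F_max+F_min)/2 = 309.5 N
τ_a = K_W·8F_aD/(πd³) = 1.1916 × 18.637 = 22.207 MPa
τ_m = K_s·8F_mD/(πd³) = 1.0649 × 65.92 = 70.196 MPa
Soderberg: 1/n_f = τ_a/S_se + τ_m/S_sy = 22.207/315 + 70.196/765 = 0.07050 + 0.09176 = 0.16226
n_f = 1/0.16226 = 6.163

6.16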